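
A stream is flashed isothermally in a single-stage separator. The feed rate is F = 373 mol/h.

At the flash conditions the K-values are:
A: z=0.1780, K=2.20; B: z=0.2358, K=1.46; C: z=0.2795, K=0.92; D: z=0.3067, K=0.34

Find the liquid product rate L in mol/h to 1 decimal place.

Material balance + equilibrium reduce to Σ zᵢ(Kᵢ−1)/(1+V/F(Kᵢ−1)) = 0.
Feasibility: ΣzᵢKᵢ = 1.0973, Σzᵢ/Kᵢ = 1.4483 — both > 1, two phases present.
Newton iteration, V/F⁰ = 0.59:
  V/F = 0.5900: g = -0.14461, g' = -0.4790 → V/F = 0.2881
  V/F = 0.2881: g = -0.01835, g' = -0.3860 → V/F = 0.2406
  V/F = 0.2406: g = -0.00003, g' = -0.3854 → V/F = 0.2405
Converged at V/F = 0.2405.
Then V = V/F·F = 0.2405·373 = 89.7 mol/h and L = F − V = 283.3 mol/h.

L = 283.3 mol/h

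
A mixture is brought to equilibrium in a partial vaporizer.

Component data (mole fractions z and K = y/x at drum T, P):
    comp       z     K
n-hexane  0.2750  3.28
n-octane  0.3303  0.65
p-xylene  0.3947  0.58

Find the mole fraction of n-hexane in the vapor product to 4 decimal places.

Let β = V/F and solve Σ zᵢ(Kᵢ−1)/(1+β(Kᵢ−1)) = 0.
g(0) = ΣzᵢKᵢ − 1 = 0.3456 and g(1) = 1 − Σzᵢ/Kᵢ = -0.2725, so a root lies in (0, 1).
Iterate (Newton) starting at β = 0.58:
  β = 0.5800: g = -0.09423, g' = -0.4504 → β = 0.3708
  β = 0.3708: g = 0.01056, g' = -0.5709 → β = 0.3893
  β = 0.3893: g = 0.00015, g' = -0.5550 → β = 0.3896
Converged at β = 0.3896.
Compositions from xᵢ = zᵢ/(1+β(Kᵢ−1)), yᵢ = Kᵢxᵢ:
  n-hexane: x = 0.1456, y = 0.4777
  n-octane: x = 0.3824, y = 0.2486
  p-xylene: x = 0.4719, y = 0.2737

y_n-hexane = 0.4777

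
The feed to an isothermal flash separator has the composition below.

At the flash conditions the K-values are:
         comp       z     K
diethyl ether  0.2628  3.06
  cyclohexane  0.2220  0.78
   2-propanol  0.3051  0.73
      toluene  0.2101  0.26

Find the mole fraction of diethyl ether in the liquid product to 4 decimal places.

x_diethyl ether = 0.1647

Rachford–Rice: g(ψ) = Σ zᵢ(Kᵢ−1)/(1+ψ(Kᵢ−1)) = 0.
Feasibility: ΣzᵢKᵢ = 1.2547, Σzᵢ/Kᵢ = 1.5965 — both > 1, two phases present.
Newton iteration, ψ⁰ = 0.5:
  ψ = 0.5000: g = -0.13021, g' = -0.6038 → ψ = 0.2843
  ψ = 0.2843: g = 0.00316, g' = -0.6664 → ψ = 0.2891
Converged at ψ = 0.2891.
Compositions from xᵢ = zᵢ/(1+ψ(Kᵢ−1)), yᵢ = Kᵢxᵢ:
  diethyl ether: x = 0.1647, y = 0.5040
  cyclohexane: x = 0.2371, y = 0.1849
  2-propanol: x = 0.3309, y = 0.2416
  toluene: x = 0.2673, y = 0.0695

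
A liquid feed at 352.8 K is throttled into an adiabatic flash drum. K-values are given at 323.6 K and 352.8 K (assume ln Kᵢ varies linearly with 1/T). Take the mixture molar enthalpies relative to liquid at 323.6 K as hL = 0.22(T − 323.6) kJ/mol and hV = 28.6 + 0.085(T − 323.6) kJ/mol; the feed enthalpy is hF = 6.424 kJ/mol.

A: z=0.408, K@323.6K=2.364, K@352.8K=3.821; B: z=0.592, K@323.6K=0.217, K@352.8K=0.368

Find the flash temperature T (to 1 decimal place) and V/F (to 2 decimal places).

Adiabatic flash: solve Rachford–Rice at each trial T, then check hF = ψ·hV(T) + (1−ψ)·hL(T).
  T = 323.6 K: K = (2.364, 0.217), RR gives ψ = 0.087, H_out = 2.490 kJ/mol
  T = 352.8 K: K = (3.821, 0.368), RR gives ψ = 0.436, H_out = 17.168 kJ/mol
  T = 338.2 K: K = (3.037, 0.286), RR gives ψ = 0.281, H_out = 10.685 kJ/mol
  T = 330.9 K: K = (2.687, 0.250), RR gives ψ = 0.193, H_out = 6.933 kJ/mol
  T = 327.2 K: K = (2.520, 0.233), RR gives ψ = 0.142, H_out = 4.792 kJ/mol
  T = 329.0 K: K = (2.600, 0.241), RR gives ψ = 0.168, H_out = 5.858 kJ/mol
Linear interpolation between T = 329.0 (H_out = 5.858) and T = 330.9 (H_out = 6.933) on hF = 6.424 gives T ≈ 330.0 K, at which ψ = 0.18.

T = 330.0 K, V/F = 0.18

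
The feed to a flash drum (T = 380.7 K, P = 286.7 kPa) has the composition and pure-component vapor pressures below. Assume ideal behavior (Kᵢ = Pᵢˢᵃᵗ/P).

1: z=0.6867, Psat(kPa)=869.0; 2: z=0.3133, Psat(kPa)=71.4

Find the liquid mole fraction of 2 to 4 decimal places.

x_2 = 0.7301

Raoult's law: Kᵢ = Pᵢˢᵃᵗ/P = Pᵢˢᵃᵗ/286.7.
  K_1 = 869.0/286.7 = 3.031043, K_2 = 71.4/286.7 = 0.249041
Binary case is linear: z₁(K₁−1)(1+ψ(K₂−1)) + z₂(K₂−1)(1+ψ(K₁−1)) = 0
⇒ ψ = [z₁(K₁−1)+z₂(K₂−1)] / [−(K₁−1)(K₂−1)] = 1.15944/1.52523 = 0.7602
Compositions from xᵢ = zᵢ/(1+ψ(Kᵢ−1)), yᵢ = Kᵢxᵢ:
  1: x = 0.2699, y = 0.8182
  2: x = 0.7301, y = 0.1818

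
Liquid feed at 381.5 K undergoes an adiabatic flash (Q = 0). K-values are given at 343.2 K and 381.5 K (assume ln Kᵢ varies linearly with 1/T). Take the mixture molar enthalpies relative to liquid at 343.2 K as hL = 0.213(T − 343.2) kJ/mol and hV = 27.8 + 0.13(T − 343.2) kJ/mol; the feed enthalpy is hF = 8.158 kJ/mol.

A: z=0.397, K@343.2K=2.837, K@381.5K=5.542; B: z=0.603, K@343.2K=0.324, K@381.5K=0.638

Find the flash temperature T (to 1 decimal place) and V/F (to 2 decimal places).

T = 344.8 K, V/F = 0.28

Adiabatic flash: solve Rachford–Rice at each trial T, then check hF = ψ·hV(T) + (1−ψ)·hL(T).
  T = 343.2 K: K = (2.837, 0.324), RR gives ψ = 0.259, H_out = 7.201 kJ/mol
  T = 381.5 K: K = (5.542, 0.638), RR gives ψ = 0.964, H_out = 31.891 kJ/mol
  T = 362.4 K: K = (4.039, 0.463), RR gives ψ = 0.541, H_out = 18.275 kJ/mol
  T = 352.8 K: K = (3.402, 0.389), RR gives ψ = 0.399, H_out = 12.819 kJ/mol
  T = 348.0 K: K = (3.110, 0.356), RR gives ψ = 0.330, H_out = 10.075 kJ/mol
  T = 345.6 K: K = (2.971, 0.340), RR gives ψ = 0.295, H_out = 8.660 kJ/mol
Linear interpolation between T = 343.2 (H_out = 7.201) and T = 345.6 (H_out = 8.660) on hF = 8.158 gives T ≈ 344.8 K, at which ψ = 0.28.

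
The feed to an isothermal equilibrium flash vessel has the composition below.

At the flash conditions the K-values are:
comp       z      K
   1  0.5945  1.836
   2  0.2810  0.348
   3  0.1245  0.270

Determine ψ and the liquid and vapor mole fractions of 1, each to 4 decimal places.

ψ = 0.3935, x_1 = 0.4473, y_1 = 0.8213

Let ψ = V/F and solve Σ zᵢ(Kᵢ−1)/(1+ψ(Kᵢ−1)) = 0.
Check two-phase: ΣzᵢKᵢ = 1.2229 > 1 and Σzᵢ/Kᵢ = 1.5924 > 1, so g(0) = 0.2229 > 0 and g(1) = -0.5924 < 0.
Iterate (Newton) starting at ψ = 0.41:
  ψ = 0.4100: g = -0.00963, g' = -0.5881 → ψ = 0.3936
  ψ = 0.3936: g = -0.00005, g' = -0.5820 → ψ = 0.3935
Converged at ψ = 0.3935.
Compositions from xᵢ = zᵢ/(1+ψ(Kᵢ−1)), yᵢ = Kᵢxᵢ:
  1: x = 0.4473, y = 0.8213
  2: x = 0.3780, y = 0.1315
  3: x = 0.1747, y = 0.0472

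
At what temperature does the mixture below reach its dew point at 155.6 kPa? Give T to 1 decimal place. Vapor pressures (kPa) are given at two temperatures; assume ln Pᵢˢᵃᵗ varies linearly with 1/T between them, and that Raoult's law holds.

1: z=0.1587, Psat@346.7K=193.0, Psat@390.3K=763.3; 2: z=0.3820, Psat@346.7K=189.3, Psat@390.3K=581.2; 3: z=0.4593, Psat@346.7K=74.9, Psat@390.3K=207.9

T = 359.2 K

Dew-point temperature: Σzᵢ·P/Pᵢˢᵃᵗ(T) = 1. Interpolate ln Pᵢˢᵃᵗ = aᵢ + bᵢ/T.
  T = 346.7 K: ΣzᵢP/Pᵢˢᵃᵗ = 1.3961
  T = 390.3 K: ΣzᵢP/Pᵢˢᵃᵗ = 0.4784
  T = 368.5 K: ΣzᵢP/Pᵢˢᵃᵗ = 0.7908
  T = 357.6 K: ΣzᵢP/Pᵢˢᵃᵗ = 1.0413
  T = 363.1 K: ΣzᵢP/Pᵢˢᵃᵗ = 0.9044
  T = 360.4 K: ΣzᵢP/Pᵢˢᵃᵗ = 0.9686
Interpolating between 357.6 K and 360.4 K gives T ≈ 359.2 K.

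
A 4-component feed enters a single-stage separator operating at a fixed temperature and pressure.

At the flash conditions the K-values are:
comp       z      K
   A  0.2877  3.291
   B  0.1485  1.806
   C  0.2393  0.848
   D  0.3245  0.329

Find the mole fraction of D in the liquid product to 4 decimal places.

Rachford–Rice: g(β) = Σ zᵢ(Kᵢ−1)/(1+β(Kᵢ−1)) = 0.
g(0) = ΣzᵢKᵢ − 1 = 0.5247 and g(1) = 1 − Σzᵢ/Kᵢ = -0.4382, so a root lies in (0, 1).
Newton–Raphson from β = 0.5:
  β = 0.5000: g = 0.02548, g' = -0.7144 → β = 0.5357
Converged at β = 0.5357.
Compositions from xᵢ = zᵢ/(1+β(Kᵢ−1)), yᵢ = Kᵢxᵢ:
  A: x = 0.1292, y = 0.4251
  B: x = 0.1037, y = 0.1873
  C: x = 0.2605, y = 0.2209
  D: x = 0.5066, y = 0.1667

x_D = 0.5066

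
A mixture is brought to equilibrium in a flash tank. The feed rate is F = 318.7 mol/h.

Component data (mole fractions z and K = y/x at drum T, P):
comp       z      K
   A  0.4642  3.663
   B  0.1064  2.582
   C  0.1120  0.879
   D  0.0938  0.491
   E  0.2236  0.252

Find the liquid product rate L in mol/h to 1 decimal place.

L = 75.2 mol/h

Newton iteration, ψ⁰ = 0.46:
  ψ = 0.4600: g = 0.32133, g' = -1.0882 → ψ = 0.7553
  ψ = 0.7553: g = 0.01028, g' = -1.1454 → ψ = 0.7643
  ψ = 0.7643: g = -0.00007, g' = -1.1609 → ψ = 0.7642
Converged at ψ = 0.7642.
Then V = ψ·F = 0.7642·318.7 = 243.5 mol/h and L = F − V = 75.2 mol/h.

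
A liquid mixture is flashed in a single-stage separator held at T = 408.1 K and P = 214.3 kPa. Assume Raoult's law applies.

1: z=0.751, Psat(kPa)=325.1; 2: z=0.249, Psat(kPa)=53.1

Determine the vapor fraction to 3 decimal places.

ψ = 0.517

Raoult's law: Kᵢ = Pᵢˢᵃᵗ/P = Pᵢˢᵃᵗ/214.3.
  K_1 = 325.1/214.3 = 1.51703, K_2 = 53.1/214.3 = 0.24778
Let ψ = V/F and solve Σ zᵢ(Kᵢ−1)/(1+ψ(Kᵢ−1)) = 0.
Feasibility: ΣzᵢKᵢ = 1.201, Σzᵢ/Kᵢ = 1.500 — both > 1, two phases present.
Binary case is linear: z₁(K₁−1)(1+ψ(K₂−1)) + z₂(K₂−1)(1+ψ(K₁−1)) = 0
⇒ ψ = [z₁(K₁−1)+z₂(K₂−1)] / [−(K₁−1)(K₂−1)] = 0.2010/0.3889 = 0.517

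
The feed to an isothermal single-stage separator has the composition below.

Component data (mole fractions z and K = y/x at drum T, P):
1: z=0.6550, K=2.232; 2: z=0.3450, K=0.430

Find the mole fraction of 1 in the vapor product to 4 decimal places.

Rachford–Rice: g(ψ) = Σ zᵢ(Kᵢ−1)/(1+ψ(Kᵢ−1)) = 0.
Feasibility: ΣzᵢKᵢ = 1.6103, Σzᵢ/Kᵢ = 1.0958 — both > 1, two phases present.
Binary case is linear: z₁(K₁−1)(1+ψ(K₂−1)) + z₂(K₂−1)(1+ψ(K₁−1)) = 0
⇒ ψ = [z₁(K₁−1)+z₂(K₂−1)] / [−(K₁−1)(K₂−1)] = 0.61031/0.70224 = 0.8691
Compositions from xᵢ = zᵢ/(1+ψ(Kᵢ−1)), yᵢ = Kᵢxᵢ:
  1: x = 0.3163, y = 0.7060
  2: x = 0.6837, y = 0.2940

y_1 = 0.7060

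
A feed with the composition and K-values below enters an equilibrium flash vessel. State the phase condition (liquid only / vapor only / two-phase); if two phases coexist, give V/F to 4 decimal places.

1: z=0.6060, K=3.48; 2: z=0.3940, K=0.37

two-phase, V/F = 0.8030

ΣzᵢKᵢ = 2.2547; Σzᵢ/Kᵢ = 1.2390.
Both exceed 1, so a two-phase solution exists.
Newton–Raphson from ψ = 0.5:
  ψ = 0.5000: g = 0.30856, g' = -1.0761 → ψ = 0.7867
  ψ = 0.7867: g = 0.01710, g' = -1.0427 → ψ = 0.8031
  ψ = 0.8031: g = -0.00012, g' = -1.0572 → ψ = 0.8030
Converged at ψ = 0.8030.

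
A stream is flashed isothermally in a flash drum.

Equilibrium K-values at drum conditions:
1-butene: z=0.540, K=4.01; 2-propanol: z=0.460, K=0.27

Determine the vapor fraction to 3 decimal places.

Material balance + equilibrium reduce to Σ zᵢ(Kᵢ−1)/(1+ψ(Kᵢ−1)) = 0.
Check two-phase: ΣzᵢKᵢ = 2.290 > 1 and Σzᵢ/Kᵢ = 1.838 > 1, so g(0) = 1.290 > 0 and g(1) = -0.838 < 0.
Iterate (Newton) starting at ψ = 0.59:
  ψ = 0.590: g = -0.0043, g' = -1.391 → ψ = 0.587
Converged at ψ = 0.587.

ψ = 0.587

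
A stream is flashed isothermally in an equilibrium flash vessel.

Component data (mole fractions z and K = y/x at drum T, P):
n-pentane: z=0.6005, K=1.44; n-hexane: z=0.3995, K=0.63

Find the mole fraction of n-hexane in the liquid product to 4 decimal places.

x_n-hexane = 0.5432

Rachford–Rice: g(β) = Σ zᵢ(Kᵢ−1)/(1+β(Kᵢ−1)) = 0.
g(0) = ΣzᵢKᵢ − 1 = 0.1164 and g(1) = 1 − Σzᵢ/Kᵢ = -0.0511, so a root lies in (0, 1).
Binary case is linear: z₁(K₁−1)(1+β(K₂−1)) + z₂(K₂−1)(1+β(K₁−1)) = 0
⇒ β = [z₁(K₁−1)+z₂(K₂−1)] / [−(K₁−1)(K₂−1)] = 0.11641/0.16280 = 0.7150
Compositions from xᵢ = zᵢ/(1+β(Kᵢ−1)), yᵢ = Kᵢxᵢ:
  n-pentane: x = 0.4568, y = 0.6578
  n-hexane: x = 0.5432, y = 0.3422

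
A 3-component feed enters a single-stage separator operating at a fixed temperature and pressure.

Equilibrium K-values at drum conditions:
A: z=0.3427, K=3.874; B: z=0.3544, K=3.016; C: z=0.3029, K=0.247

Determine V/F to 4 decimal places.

V/F = 0.7989

Material balance + equilibrium reduce to Σ zᵢ(Kᵢ−1)/(1+V/F(Kᵢ−1)) = 0.
Feasibility: ΣzᵢKᵢ = 2.4713, Σzᵢ/Kᵢ = 1.4323 — both > 1, two phases present.
Iterate (Newton) starting at V/F = 0.5:
  V/F = 0.5000: g = 0.39415, g' = -1.2756 → V/F = 0.8090
  V/F = 0.8090: g = -0.01580, g' = -1.5885 → V/F = 0.7990
  V/F = 0.7990: g = -0.00017, g' = -1.5543 → V/F = 0.7989
Converged at V/F = 0.7989.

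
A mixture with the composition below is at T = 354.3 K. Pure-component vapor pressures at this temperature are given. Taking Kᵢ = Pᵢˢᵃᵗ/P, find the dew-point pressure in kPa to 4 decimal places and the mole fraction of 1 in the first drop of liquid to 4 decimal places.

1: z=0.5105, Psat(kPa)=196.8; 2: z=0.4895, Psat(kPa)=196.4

At the dew point ψ → 1, so Σzᵢ/Kᵢ = 1 with Kᵢ = Pᵢˢᵃᵗ/P ⇒ 1/P = Σzᵢ/Pᵢˢᵃᵗ.
1/P = 0.5105/196.8 + 0.4895/196.4 = 0.0050864 ⇒ P = 196.6040 kPa
xᵢ = zᵢP/Pᵢˢᵃᵗ ⇒ x_1 = 0.5105·196.6040/196.8 = 0.5100

Pdew = 196.6040 kPa, x_1 = 0.5100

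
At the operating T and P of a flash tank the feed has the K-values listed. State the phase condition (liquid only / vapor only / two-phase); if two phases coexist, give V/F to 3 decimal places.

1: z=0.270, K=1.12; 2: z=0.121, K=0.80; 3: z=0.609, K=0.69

ΣzᵢKᵢ = 0.819; Σzᵢ/Kᵢ = 1.275.
Since ΣzᵢKᵢ < 1 the mixture is below its bubble point — single liquid phase.

liquid only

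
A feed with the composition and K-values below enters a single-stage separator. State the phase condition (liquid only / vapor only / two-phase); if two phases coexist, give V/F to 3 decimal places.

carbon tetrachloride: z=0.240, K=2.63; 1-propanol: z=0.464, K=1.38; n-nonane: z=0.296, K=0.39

ΣzᵢKᵢ = 1.387; Σzᵢ/Kᵢ = 1.186.
Both exceed 1, so a two-phase solution exists.
Material balance + equilibrium reduce to Σ zᵢ(Kᵢ−1)/(1+ψ(Kᵢ−1)) = 0.
Newton–Raphson from ψ = 0.48:
  ψ = 0.480: g = 0.1133, g' = -0.469 → ψ = 0.722
  ψ = 0.722: g = -0.0044, g' = -0.527 → ψ = 0.713
Converged at ψ = 0.713.

two-phase, V/F = 0.713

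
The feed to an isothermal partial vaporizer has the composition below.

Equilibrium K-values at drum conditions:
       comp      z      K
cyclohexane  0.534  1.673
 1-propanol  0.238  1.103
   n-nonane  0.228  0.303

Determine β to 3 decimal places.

Rachford–Rice: g(β) = Σ zᵢ(Kᵢ−1)/(1+β(Kᵢ−1)) = 0.
g(0) = ΣzᵢKᵢ − 1 = 0.225 and g(1) = 1 − Σzᵢ/Kᵢ = -0.287, so a root lies in (0, 1).
Newton–Raphson from β = 0.5:
  β = 0.500: g = 0.0483, g' = -0.399 → β = 0.621
  β = 0.621: g = -0.0038, g' = -0.467 → β = 0.613
Converged at β = 0.613.

β = 0.613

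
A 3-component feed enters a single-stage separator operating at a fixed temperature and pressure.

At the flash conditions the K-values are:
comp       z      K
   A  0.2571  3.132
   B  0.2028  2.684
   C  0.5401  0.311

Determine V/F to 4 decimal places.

Iterate (Newton) starting at V/F = 0.5:
  V/F = 0.5000: g = -0.11698, g' = -1.0400 → V/F = 0.3875
  V/F = 0.3875: g = -0.00087, g' = -1.0382 → V/F = 0.3867
Converged at V/F = 0.3867.

V/F = 0.3867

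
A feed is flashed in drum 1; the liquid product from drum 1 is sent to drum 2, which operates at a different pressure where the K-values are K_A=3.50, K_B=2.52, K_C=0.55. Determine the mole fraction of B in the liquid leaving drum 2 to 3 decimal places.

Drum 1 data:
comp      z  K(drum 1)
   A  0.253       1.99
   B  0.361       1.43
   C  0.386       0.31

Drum 1:
Material balance + equilibrium reduce to Σ zᵢ(Kᵢ−1)/(1+ψ₁(Kᵢ−1)) = 0.
Check two-phase: ΣzᵢKᵢ = 1.139 > 1 and Σzᵢ/Kᵢ = 1.625 > 1, so g(0) = 0.139 > 0 and g(1) = -0.625 < 0.
Newton–Raphson from ψ₁ = 0.66:
  ψ₁ = 0.660: g = -0.2167, g' = -0.751 → ψ₁ = 0.371
  ψ₁ = 0.371: g = -0.0411, g' = -0.514 → ψ₁ = 0.291
  ψ₁ = 0.291: g = -0.0011, g' = -0.490 → ψ₁ = 0.289
Converged at ψ₁ = 0.289.
Drum-1 compositions:
  A: x = 0.197, y = 0.391
  B: x = 0.321, y = 0.459
  C: x = 0.482, y = 0.150
Drum-2 feed = drum-1 liquid: z₂ = (0.1967, 0.3211, 0.4823).
Drum 2:
Material balance + equilibrium reduce to Σ zᵢ(Kᵢ−1)/(1+ψ₂(Kᵢ−1)) = 0.
g(0) = ΣzᵢKᵢ − 1 = 0.763 and g(1) = 1 − Σzᵢ/Kᵢ = -0.060, so a root lies in (0, 1).
Newton iteration, ψ₂⁰ = 0.63:
  ψ₂ = 0.630: g = 0.1373, g' = -0.569 → ψ₂ = 0.871
  ψ₂ = 0.871: g = 0.0077, g' = -0.523 → ψ₂ = 0.886
Converged at ψ₂ = 0.886.
  A: x = 0.061, y = 0.214
  B: x = 0.137, y = 0.345
  C: x = 0.802, y = 0.441

x_B (drum 2) = 0.137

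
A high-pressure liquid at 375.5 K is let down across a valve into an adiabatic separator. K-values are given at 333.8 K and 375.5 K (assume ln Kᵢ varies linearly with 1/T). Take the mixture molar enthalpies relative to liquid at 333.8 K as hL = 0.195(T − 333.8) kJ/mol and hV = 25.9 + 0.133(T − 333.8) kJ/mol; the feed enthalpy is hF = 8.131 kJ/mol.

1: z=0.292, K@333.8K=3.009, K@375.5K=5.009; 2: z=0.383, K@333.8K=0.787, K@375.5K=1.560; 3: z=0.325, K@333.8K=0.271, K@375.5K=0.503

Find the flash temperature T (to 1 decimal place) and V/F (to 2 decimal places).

Adiabatic flash: solve Rachford–Rice at each trial T, then check hF = ψ·hV(T) + (1−ψ)·hL(T).
  T = 333.8 K: K = (3.009, 0.787, 0.271), RR gives ψ = 0.268, H_out = 6.953 kJ/mol
  T = 375.5 K: K = (5.009, 1.560, 0.503), RR gives ψ = 1.000, H_out = 31.446 kJ/mol
  T = 354.6 K: K = (3.938, 1.130, 0.376), RR gives ψ = 0.649, H_out = 20.022 kJ/mol
  T = 344.2 K: K = (3.457, 0.948, 0.321), RR gives ψ = 0.453, H_out = 13.475 kJ/mol
  T = 339.0 K: K = (3.228, 0.865, 0.295), RR gives ψ = 0.360, H_out = 10.213 kJ/mol
  T = 336.4 K: K = (3.118, 0.825, 0.283), RR gives ψ = 0.314, H_out = 8.584 kJ/mol
  T = 335.1 K: K = (3.063, 0.806, 0.277), RR gives ψ = 0.291, H_out = 7.769 kJ/mol
Linear interpolation between T = 335.1 (H_out = 7.769) and T = 336.4 (H_out = 8.584) on hF = 8.131 gives T ≈ 335.7 K, at which ψ = 0.30.

T = 335.7 K, V/F = 0.30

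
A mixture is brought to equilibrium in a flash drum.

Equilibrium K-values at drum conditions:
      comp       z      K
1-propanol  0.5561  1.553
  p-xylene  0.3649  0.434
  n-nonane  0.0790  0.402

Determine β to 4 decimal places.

β = 0.1700

Let β = V/F and solve Σ zᵢ(Kᵢ−1)/(1+β(Kᵢ−1)) = 0.
Feasibility: ΣzᵢKᵢ = 1.0537, Σzᵢ/Kᵢ = 1.3954 — both > 1, two phases present.
Newton iteration, β⁰ = 0.5:
  β = 0.5000: g = -0.11453, g' = -0.3892 → β = 0.2058
  β = 0.2058: g = -0.01152, g' = -0.3236 → β = 0.1702
  β = 0.1702: g = -0.00006, g' = -0.3202 → β = 0.1700
Converged at β = 0.1700.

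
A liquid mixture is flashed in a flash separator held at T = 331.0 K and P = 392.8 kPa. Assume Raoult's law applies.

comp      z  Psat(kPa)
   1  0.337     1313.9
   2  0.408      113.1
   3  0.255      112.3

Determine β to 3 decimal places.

β = 0.190

Raoult's law: Kᵢ = Pᵢˢᵃᵗ/P = Pᵢˢᵃᵗ/392.8.
  K_1 = 1313.9/392.8 = 3.34496, K_2 = 113.1/392.8 = 0.28793, K_3 = 112.3/392.8 = 0.28590
Rachford–Rice: g(β) = Σ zᵢ(Kᵢ−1)/(1+β(Kᵢ−1)) = 0.
Feasibility: ΣzᵢKᵢ = 1.318, Σzᵢ/Kᵢ = 2.410 — both > 1, two phases present.
Iterate (Newton) starting at β = 0.51:
  β = 0.510: g = -0.3827, g' = -1.216 → β = 0.195
  β = 0.195: g = -0.0070, g' = -1.327 → β = 0.190
Converged at β = 0.190.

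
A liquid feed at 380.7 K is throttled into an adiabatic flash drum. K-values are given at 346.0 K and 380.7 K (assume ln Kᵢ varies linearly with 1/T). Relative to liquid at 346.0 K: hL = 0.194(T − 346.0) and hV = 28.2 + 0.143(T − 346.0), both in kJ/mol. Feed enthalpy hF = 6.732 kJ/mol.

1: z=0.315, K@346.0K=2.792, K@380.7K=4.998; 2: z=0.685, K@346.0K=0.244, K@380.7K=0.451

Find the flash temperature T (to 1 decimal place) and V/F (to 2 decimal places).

Adiabatic flash: solve Rachford–Rice at each trial T, then check hF = ψ·hV(T) + (1−ψ)·hL(T).
  T = 346.0 K: K = (2.792, 0.244), RR gives ψ = 0.034, H_out = 0.970 kJ/mol
  T = 380.7 K: K = (4.998, 0.451), RR gives ψ = 0.402, H_out = 17.368 kJ/mol
  T = 363.4 K: K = (3.791, 0.337), RR gives ψ = 0.230, H_out = 9.647 kJ/mol
  T = 354.7 K: K = (3.266, 0.288), RR gives ψ = 0.140, H_out = 5.573 kJ/mol
  T = 359.0 K: K = (3.519, 0.311), RR gives ψ = 0.186, H_out = 7.630 kJ/mol
  T = 356.9 K: K = (3.393, 0.300), RR gives ψ = 0.164, H_out = 6.639 kJ/mol
Linear interpolation between T = 356.9 (H_out = 6.639) and T = 359.0 (H_out = 7.630) on hF = 6.732 gives T ≈ 357.1 K, at which ψ = 0.17.

T = 357.1 K, V/F = 0.17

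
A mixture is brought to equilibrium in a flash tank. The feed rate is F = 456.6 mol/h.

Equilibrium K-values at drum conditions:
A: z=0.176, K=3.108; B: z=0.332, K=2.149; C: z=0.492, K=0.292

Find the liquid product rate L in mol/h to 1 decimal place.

Newton–Raphson from ψ = 0.5:
  ψ = 0.500: g = -0.1163, g' = -0.953 → ψ = 0.378
  ψ = 0.378: g = -0.0032, g' = -0.915 → ψ = 0.375
Converged at ψ = 0.375.
Then V = ψ·F = 0.3745·456.6 = 171.0 mol/h and L = F − V = 285.6 mol/h.

L = 285.6 mol/h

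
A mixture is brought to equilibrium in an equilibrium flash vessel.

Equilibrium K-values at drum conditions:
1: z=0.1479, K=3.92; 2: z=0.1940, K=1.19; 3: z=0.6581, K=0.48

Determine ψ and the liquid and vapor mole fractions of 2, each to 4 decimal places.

Material balance + equilibrium reduce to Σ zᵢ(Kᵢ−1)/(1+ψ(Kᵢ−1)) = 0.
Check two-phase: ΣzᵢKᵢ = 1.1265 > 1 and Σzᵢ/Kᵢ = 1.5718 > 1, so g(0) = 0.1265 > 0 and g(1) = -0.5718 < 0.
Newton iteration, ψ⁰ = 0.64:
  ψ = 0.6400: g = -0.32950, g' = -0.5585 → ψ = 0.0501
  ψ = 0.0501: g = 0.06194, g' = -1.1544 → ψ = 0.1037
  ψ = 0.1037: g = 0.00590, g' = -0.9485 → ψ = 0.1099
  ψ = 0.1099: g = 0.00006, g' = -0.9295 → ψ = 0.1100
Converged at ψ = 0.1100.
Compositions from xᵢ = zᵢ/(1+ψ(Kᵢ−1)), yᵢ = Kᵢxᵢ:
  1: x = 0.1119, y = 0.4388
  2: x = 0.1900, y = 0.2261
  3: x = 0.6980, y = 0.3351

ψ = 0.1100, x_2 = 0.1900, y_2 = 0.2261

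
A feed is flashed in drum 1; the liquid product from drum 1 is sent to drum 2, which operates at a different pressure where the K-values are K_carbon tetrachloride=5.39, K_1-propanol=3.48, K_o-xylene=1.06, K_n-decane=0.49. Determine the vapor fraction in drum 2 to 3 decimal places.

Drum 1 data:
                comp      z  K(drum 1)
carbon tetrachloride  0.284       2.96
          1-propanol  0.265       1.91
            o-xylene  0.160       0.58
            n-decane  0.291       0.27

Drum 1:
Let ψ₁ = V/F and solve Σ zᵢ(Kᵢ−1)/(1+ψ₁(Kᵢ−1)) = 0.
Check two-phase: ΣzᵢKᵢ = 1.518 > 1 and Σzᵢ/Kᵢ = 1.588 > 1, so g(0) = 0.518 > 0 and g(1) = -0.588 < 0.
Newton iteration, ψ₁⁰ = 0.55:
  ψ₁ = 0.550: g = -0.0137, g' = -0.831 → ψ₁ = 0.533
Converged at ψ₁ = 0.533.
Drum-1 compositions:
  carbon tetrachloride: x = 0.139, y = 0.411
  1-propanol: x = 0.178, y = 0.341
  o-xylene: x = 0.206, y = 0.120
  n-decane: x = 0.477, y = 0.129
Drum-2 feed = drum-1 liquid: z₂ = (0.1388, 0.1784, 0.2062, 0.4766).
Drum 2:
Let ψ₂ = V/F and solve Σ zᵢ(Kᵢ−1)/(1+ψ₂(Kᵢ−1)) = 0.
g(0) = ΣzᵢKᵢ − 1 = 0.821 and g(1) = 1 − Σzᵢ/Kᵢ = -0.244, so a root lies in (0, 1).
Iterate (Newton) starting at ψ₂ = 0.5:
  ψ₂ = 0.500: g = 0.0741, g' = -0.705 → ψ₂ = 0.605
  ψ₂ = 0.605: g = 0.0041, g' = -0.636 → ψ₂ = 0.611
Converged at ψ₂ = 0.611.
  carbon tetrachloride: x = 0.038, y = 0.203
  1-propanol: x = 0.071, y = 0.247
  o-xylene: x = 0.199, y = 0.211
  n-decane: x = 0.693, y = 0.339

V/F (drum 2) = 0.611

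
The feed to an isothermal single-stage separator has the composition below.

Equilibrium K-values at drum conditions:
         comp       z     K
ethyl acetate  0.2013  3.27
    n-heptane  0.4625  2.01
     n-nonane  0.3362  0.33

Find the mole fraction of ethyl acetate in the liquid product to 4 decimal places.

Rachford–Rice: g(ψ) = Σ zᵢ(Kᵢ−1)/(1+ψ(Kᵢ−1)) = 0.
g(0) = ΣzᵢKᵢ − 1 = 0.6988 and g(1) = 1 − Σzᵢ/Kᵢ = -0.3104, so a root lies in (0, 1).
Iterate (Newton) starting at ψ = 0.67:
  ψ = 0.6700: g = 0.05113, g' = -0.8280 → ψ = 0.7318
  ψ = 0.7318: g = -0.00159, g' = -0.8833 → ψ = 0.7300
Converged at ψ = 0.7300.
Compositions from xᵢ = zᵢ/(1+ψ(Kᵢ−1)), yᵢ = Kᵢxᵢ:
  ethyl acetate: x = 0.0758, y = 0.2477
  n-heptane: x = 0.2662, y = 0.5351
  n-nonane: x = 0.6580, y = 0.2171

x_ethyl acetate = 0.0758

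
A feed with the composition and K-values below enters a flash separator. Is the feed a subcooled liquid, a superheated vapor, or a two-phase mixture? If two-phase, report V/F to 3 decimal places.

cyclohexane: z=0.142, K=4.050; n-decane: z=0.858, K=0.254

subcooled liquid

ΣzᵢKᵢ = 0.793; Σzᵢ/Kᵢ = 3.413.
Since ΣzᵢKᵢ < 1 the mixture is below its bubble point — single liquid phase.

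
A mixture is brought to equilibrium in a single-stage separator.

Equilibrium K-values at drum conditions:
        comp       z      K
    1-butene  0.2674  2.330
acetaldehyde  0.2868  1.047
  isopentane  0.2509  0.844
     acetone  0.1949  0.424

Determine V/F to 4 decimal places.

V/F = 0.5875

Newton iteration, V/F⁰ = 0.62:
  V/F = 0.6200: g = -0.00994, g' = -0.3066 → V/F = 0.5876
  V/F = 0.5876: g = -0.00003, g' = -0.3048 → V/F = 0.5875
Converged at V/F = 0.5875.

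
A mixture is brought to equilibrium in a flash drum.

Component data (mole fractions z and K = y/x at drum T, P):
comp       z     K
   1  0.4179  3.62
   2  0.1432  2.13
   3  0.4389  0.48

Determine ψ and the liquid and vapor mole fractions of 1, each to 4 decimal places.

ψ = 0.8682, x_1 = 0.1276, y_1 = 0.4620

Material balance + equilibrium reduce to Σ zᵢ(Kᵢ−1)/(1+ψ(Kᵢ−1)) = 0.
Feasibility: ΣzᵢKᵢ = 2.0285, Σzᵢ/Kᵢ = 1.0970 — both > 1, two phases present.
Iterate (Newton) starting at ψ = 0.51:
  ψ = 0.5100: g = 0.26072, g' = -0.8190 → ψ = 0.8283
  ψ = 0.8283: g = 0.02803, g' = -0.7004 → ψ = 0.8684
  ψ = 0.8684: g = -0.00015, g' = -0.7086 → ψ = 0.8682
Converged at ψ = 0.8682.
Compositions from xᵢ = zᵢ/(1+ψ(Kᵢ−1)), yᵢ = Kᵢxᵢ:
  1: x = 0.1276, y = 0.4620
  2: x = 0.0723, y = 0.1540
  3: x = 0.8001, y = 0.3840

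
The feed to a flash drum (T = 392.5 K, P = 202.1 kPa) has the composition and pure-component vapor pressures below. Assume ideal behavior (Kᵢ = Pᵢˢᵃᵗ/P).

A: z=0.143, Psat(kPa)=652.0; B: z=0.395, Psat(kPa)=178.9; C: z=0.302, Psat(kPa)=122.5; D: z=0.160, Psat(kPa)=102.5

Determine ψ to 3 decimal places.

Raoult's law: Kᵢ = Pᵢˢᵃᵗ/P = Pᵢˢᵃᵗ/202.1.
  K_A = 652.0/202.1 = 3.22613, K_B = 178.9/202.1 = 0.88521, K_C = 122.5/202.1 = 0.60614, K_D = 102.5/202.1 = 0.50717
Rachford–Rice: g(ψ) = Σ zᵢ(Kᵢ−1)/(1+ψ(Kᵢ−1)) = 0.
Check two-phase: ΣzᵢKᵢ = 1.075 > 1 and Σzᵢ/Kᵢ = 1.304 > 1, so g(0) = 0.075 > 0 and g(1) = -0.304 < 0.
Iterate (Newton) starting at ψ = 0.4:
  ψ = 0.400: g = -0.1185, g' = -0.330 → ψ = 0.041
  ψ = 0.041: g = 0.0447, g' = -0.689 → ψ = 0.106
  ψ = 0.106: g = 0.0043, g' = -0.564 → ψ = 0.114
Converged at ψ = 0.114.

ψ = 0.114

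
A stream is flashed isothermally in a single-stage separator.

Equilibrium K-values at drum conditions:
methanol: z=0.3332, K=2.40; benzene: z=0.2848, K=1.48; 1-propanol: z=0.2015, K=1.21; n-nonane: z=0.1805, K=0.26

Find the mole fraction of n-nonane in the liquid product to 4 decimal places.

x_n-nonane = 0.4714

Iterate (Newton) starting at V/F = 0.5:
  V/F = 0.5000: g = 0.21092, g' = -0.5250 → V/F = 0.9018
  V/F = 0.9018: g = -0.06434, g' = -1.0589 → V/F = 0.8410
  V/F = 0.8410: g = -0.00611, g' = -0.8706 → V/F = 0.8340
  V/F = 0.8340: g = -0.00006, g' = -0.8533 → V/F = 0.8339
Converged at V/F = 0.8339.
Compositions from xᵢ = zᵢ/(1+V/F(Kᵢ−1)), yᵢ = Kᵢxᵢ:
  methanol: x = 0.1537, y = 0.3689
  benzene: x = 0.2034, y = 0.3010
  1-propanol: x = 0.1715, y = 0.2075
  n-nonane: x = 0.4714, y = 0.1226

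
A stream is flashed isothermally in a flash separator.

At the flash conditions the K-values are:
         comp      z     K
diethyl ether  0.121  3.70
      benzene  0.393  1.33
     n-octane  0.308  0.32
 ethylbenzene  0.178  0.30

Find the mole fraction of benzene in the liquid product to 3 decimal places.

Rachford–Rice: g(ψ) = Σ zᵢ(Kᵢ−1)/(1+ψ(Kᵢ−1)) = 0.
Feasibility: ΣzᵢKᵢ = 1.122, Σzᵢ/Kᵢ = 1.884 — both > 1, two phases present.
Newton–Raphson from ψ = 0.37:
  ψ = 0.370: g = -0.1690, g' = -0.668 → ψ = 0.117
  ψ = 0.117: g = 0.0099, g' = -0.821 → ψ = 0.129
Converged at ψ = 0.129.
Compositions from xᵢ = zᵢ/(1+ψ(Kᵢ−1)), yᵢ = Kᵢxᵢ:
  diethyl ether: x = 0.090, y = 0.332
  benzene: x = 0.377, y = 0.501
  n-octane: x = 0.338, y = 0.108
  ethylbenzene: x = 0.196, y = 0.059

x_benzene = 0.377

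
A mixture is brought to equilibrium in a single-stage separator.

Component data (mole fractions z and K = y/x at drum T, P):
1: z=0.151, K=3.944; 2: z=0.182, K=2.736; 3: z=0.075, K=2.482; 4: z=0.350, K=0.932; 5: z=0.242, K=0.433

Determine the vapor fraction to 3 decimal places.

ψ = 0.876

Iterate (Newton) starting at ψ = 0.47:
  ψ = 0.470: g = 0.2143, g' = -0.600 → ψ = 0.827
  ψ = 0.827: g = 0.0254, g' = -0.514 → ψ = 0.877
  ψ = 0.877: g = -0.0003, g' = -0.529 → ψ = 0.876
Converged at ψ = 0.876.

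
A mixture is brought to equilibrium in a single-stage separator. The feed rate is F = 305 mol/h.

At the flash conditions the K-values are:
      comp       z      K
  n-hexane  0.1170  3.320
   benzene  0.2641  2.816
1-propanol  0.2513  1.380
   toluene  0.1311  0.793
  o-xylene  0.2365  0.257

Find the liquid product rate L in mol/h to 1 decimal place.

Iterate (Newton) starting at β = 0.5:
  β = 0.5000: g = 0.14742, g' = -0.7374 → β = 0.6999
  β = 0.6999: g = -0.00780, g' = -0.8574 → β = 0.6908
Converged at β = 0.6908.
Then V = β·F = 0.6908·305 = 210.7 mol/h and L = F − V = 94.3 mol/h.

L = 94.3 mol/h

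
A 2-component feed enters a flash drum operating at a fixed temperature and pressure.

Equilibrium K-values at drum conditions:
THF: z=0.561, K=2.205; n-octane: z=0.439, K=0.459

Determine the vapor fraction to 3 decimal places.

Binary case is linear: z₁(K₁−1)(1+ψ(K₂−1)) + z₂(K₂−1)(1+ψ(K₁−1)) = 0
⇒ ψ = [z₁(K₁−1)+z₂(K₂−1)] / [−(K₁−1)(K₂−1)] = 0.4385/0.6519 = 0.673

ψ = 0.673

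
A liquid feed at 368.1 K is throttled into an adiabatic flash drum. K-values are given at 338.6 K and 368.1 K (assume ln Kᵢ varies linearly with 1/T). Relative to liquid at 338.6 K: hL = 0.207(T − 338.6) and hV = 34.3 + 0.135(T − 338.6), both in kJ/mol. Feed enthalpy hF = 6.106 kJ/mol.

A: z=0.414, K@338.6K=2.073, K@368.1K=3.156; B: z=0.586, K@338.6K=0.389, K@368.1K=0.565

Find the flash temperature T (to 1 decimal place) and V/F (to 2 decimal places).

T = 340.3 K, V/F = 0.17

Adiabatic flash: solve Rachford–Rice at each trial T, then check hF = ψ·hV(T) + (1−ψ)·hL(T).
  T = 338.6 K: K = (2.073, 0.389), RR gives ψ = 0.131, H_out = 4.509 kJ/mol
  T = 368.1 K: K = (3.156, 0.565), RR gives ψ = 0.680, H_out = 27.984 kJ/mol
  T = 353.4 K: K = (2.582, 0.473), RR gives ψ = 0.415, H_out = 16.852 kJ/mol
  T = 346.0 K: K = (2.319, 0.430), RR gives ψ = 0.282, H_out = 11.045 kJ/mol
  T = 342.3 K: K = (2.194, 0.409), RR gives ψ = 0.210, H_out = 7.906 kJ/mol
  T = 340.5 K: K = (2.135, 0.399), RR gives ψ = 0.173, H_out = 6.291 kJ/mol
Linear interpolation between T = 338.6 (H_out = 4.509) and T = 340.5 (H_out = 6.291) on hF = 6.106 gives T ≈ 340.3 K, at which ψ = 0.17.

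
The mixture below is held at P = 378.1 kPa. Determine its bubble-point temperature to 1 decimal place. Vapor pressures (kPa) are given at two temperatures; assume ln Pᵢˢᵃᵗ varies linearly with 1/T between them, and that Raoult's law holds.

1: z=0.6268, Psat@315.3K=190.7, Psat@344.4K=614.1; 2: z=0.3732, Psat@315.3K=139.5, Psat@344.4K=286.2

Bubble-point temperature: ΣzᵢPᵢˢᵃᵗ(T) = P. Interpolate ln Pᵢˢᵃᵗ = aᵢ + bᵢ/T.
  T = 315.3 K: ΣzᵢPᵢˢᵃᵗ = 171.59 kPa
  T = 344.4 K: ΣzᵢPᵢˢᵃᵗ = 491.73 kPa
  T = 329.9 K: ΣzᵢPᵢˢᵃᵗ = 296.40 kPa
  T = 337.1 K: ΣzᵢPᵢˢᵃᵗ = 382.79 kPa
  T = 333.5 K: ΣzᵢPᵢˢᵃᵗ = 337.21 kPa
  T = 335.3 K: ΣzᵢPᵢˢᵃᵗ = 359.37 kPa
Interpolating between 335.3 K and 337.1 K gives T ≈ 336.7 K.

T = 336.7 K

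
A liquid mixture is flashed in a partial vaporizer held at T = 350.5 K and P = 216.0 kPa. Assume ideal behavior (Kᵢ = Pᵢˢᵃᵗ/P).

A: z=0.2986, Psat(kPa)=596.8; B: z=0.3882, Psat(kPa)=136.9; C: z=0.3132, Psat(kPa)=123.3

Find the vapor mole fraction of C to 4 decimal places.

Raoult's law: Kᵢ = Pᵢˢᵃᵗ/P = Pᵢˢᵃᵗ/216.0.
  K_A = 596.8/216.0 = 2.762963, K_B = 136.9/216.0 = 0.633796, K_C = 123.3/216.0 = 0.570833
Let ψ = V/F and solve Σ zᵢ(Kᵢ−1)/(1+ψ(Kᵢ−1)) = 0.
g(0) = ΣzᵢKᵢ − 1 = 0.2498 and g(1) = 1 − Σzᵢ/Kᵢ = -0.2692, so a root lies in (0, 1).
Newton–Raphson from ψ = 0.49:
  ψ = 0.4900: g = -0.06102, g' = -0.4370 → ψ = 0.3504
  ψ = 0.3504: g = 0.00413, g' = -0.5031 → ψ = 0.3586
Converged at ψ = 0.3586.
Compositions from xᵢ = zᵢ/(1+ψ(Kᵢ−1)), yᵢ = Kᵢxᵢ:
  A: x = 0.1829, y = 0.5055
  B: x = 0.4469, y = 0.2832
  C: x = 0.3702, y = 0.2113

y_C = 0.2113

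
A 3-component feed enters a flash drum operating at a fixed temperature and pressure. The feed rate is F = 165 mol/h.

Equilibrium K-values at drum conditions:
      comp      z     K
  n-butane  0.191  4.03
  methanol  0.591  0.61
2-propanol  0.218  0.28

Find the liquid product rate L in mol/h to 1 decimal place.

Rachford–Rice: g(V/F) = Σ zᵢ(Kᵢ−1)/(1+V/F(Kᵢ−1)) = 0.
Feasibility: ΣzᵢKᵢ = 1.191, Σzᵢ/Kᵢ = 1.795 — both > 1, two phases present.
Newton iteration, V/F⁰ = 0.45:
  V/F = 0.450: g = -0.2669, g' = -0.693 → V/F = 0.065
  V/F = 0.065: g = 0.0822, g' = -1.442 → V/F = 0.122
  V/F = 0.122: g = 0.0083, g' = -1.169 → V/F = 0.129
Converged at V/F = 0.129.
Then V = V/F·F = 0.1293·165 = 21.3 mol/h and L = F − V = 143.7 mol/h.

L = 143.7 mol/h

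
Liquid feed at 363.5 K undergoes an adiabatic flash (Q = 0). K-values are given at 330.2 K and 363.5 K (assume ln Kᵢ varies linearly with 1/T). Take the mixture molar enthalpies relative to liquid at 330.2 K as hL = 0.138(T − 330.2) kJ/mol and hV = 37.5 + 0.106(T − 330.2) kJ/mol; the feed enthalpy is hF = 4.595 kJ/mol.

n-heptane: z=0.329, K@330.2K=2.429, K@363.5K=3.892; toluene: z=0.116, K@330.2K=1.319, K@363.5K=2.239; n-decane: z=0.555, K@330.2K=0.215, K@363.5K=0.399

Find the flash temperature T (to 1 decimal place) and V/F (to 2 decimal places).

Adiabatic flash: solve Rachford–Rice at each trial T, then check hF = ψ·hV(T) + (1−ψ)·hL(T).
  T = 330.2 K: K = (2.429, 1.319, 0.215), RR gives ψ = 0.073, H_out = 2.727 kJ/mol
  T = 363.5 K: K = (3.892, 2.239, 0.399), RR gives ψ = 0.501, H_out = 22.847 kJ/mol
  T = 346.9 K: K = (3.112, 1.742, 0.298), RR gives ψ = 0.302, H_out = 13.457 kJ/mol
  T = 338.5 K: K = (2.756, 1.520, 0.254), RR gives ψ = 0.195, H_out = 8.417 kJ/mol
  T = 334.4 K: K = (2.591, 1.418, 0.234), RR gives ψ = 0.138, H_out = 5.726 kJ/mol
  T = 332.3 K: K = (2.509, 1.368, 0.224), RR gives ψ = 0.106, H_out = 4.262 kJ/mol
Linear interpolation between T = 332.3 (H_out = 4.262) and T = 334.4 (H_out = 5.726) on hF = 4.595 gives T ≈ 332.8 K, at which ψ = 0.11.

T = 332.8 K, V/F = 0.11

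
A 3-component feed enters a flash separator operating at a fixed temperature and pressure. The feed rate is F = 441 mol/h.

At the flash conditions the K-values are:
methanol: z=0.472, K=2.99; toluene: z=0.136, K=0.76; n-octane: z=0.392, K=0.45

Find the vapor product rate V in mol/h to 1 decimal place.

Material balance + equilibrium reduce to Σ zᵢ(Kᵢ−1)/(1+ψ(Kᵢ−1)) = 0.
Feasibility: ΣzᵢKᵢ = 1.691, Σzᵢ/Kᵢ = 1.208 — both > 1, two phases present.
Newton–Raphson from ψ = 0.66:
  ψ = 0.660: g = 0.0288, g' = -0.653 → ψ = 0.704
Converged at ψ = 0.704.
Then V = ψ·F = 0.7042·441 = 310.5 mol/h and L = F − V = 130.5 mol/h.

V = 310.5 mol/h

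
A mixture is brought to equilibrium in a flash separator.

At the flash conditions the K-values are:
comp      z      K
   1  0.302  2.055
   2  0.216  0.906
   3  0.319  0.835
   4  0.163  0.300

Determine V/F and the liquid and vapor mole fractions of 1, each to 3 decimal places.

V/F = 0.364, x_1 = 0.218, y_1 = 0.448

Rachford–Rice: g(V/F) = Σ zᵢ(Kᵢ−1)/(1+V/F(Kᵢ−1)) = 0.
Feasibility: ΣzᵢKᵢ = 1.132, Σzᵢ/Kᵢ = 1.311 — both > 1, two phases present.
Newton iteration, V/F⁰ = 0.5:
  V/F = 0.500: g = -0.0456, g' = -0.346 → V/F = 0.368
  V/F = 0.368: g = -0.0012, g' = -0.331 → V/F = 0.364
Converged at V/F = 0.364.
Compositions from xᵢ = zᵢ/(1+V/F(Kᵢ−1)), yᵢ = Kᵢxᵢ:
  1: x = 0.218, y = 0.448
  2: x = 0.224, y = 0.203
  3: x = 0.339, y = 0.283
  4: x = 0.219, y = 0.066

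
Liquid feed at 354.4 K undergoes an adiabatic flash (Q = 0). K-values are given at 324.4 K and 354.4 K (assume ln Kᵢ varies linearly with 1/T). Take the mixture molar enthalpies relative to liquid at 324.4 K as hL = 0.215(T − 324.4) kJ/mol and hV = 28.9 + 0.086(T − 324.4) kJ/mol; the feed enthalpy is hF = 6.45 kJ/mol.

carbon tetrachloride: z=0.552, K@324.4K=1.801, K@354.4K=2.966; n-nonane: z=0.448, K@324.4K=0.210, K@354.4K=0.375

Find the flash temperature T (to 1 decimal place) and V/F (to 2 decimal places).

T = 327.1 K, V/F = 0.21

Adiabatic flash: solve Rachford–Rice at each trial T, then check hF = ψ·hV(T) + (1−ψ)·hL(T).
  T = 324.4 K: K = (1.801, 0.210), RR gives ψ = 0.139, H_out = 4.030 kJ/mol
  T = 354.4 K: K = (2.966, 0.375), RR gives ψ = 0.655, H_out = 22.853 kJ/mol
  T = 339.4 K: K = (2.337, 0.284), RR gives ψ = 0.436, H_out = 14.984 kJ/mol
  T = 331.9 K: K = (2.058, 0.245), RR gives ψ = 0.308, H_out = 10.206 kJ/mol
  T = 328.1 K: K = (1.925, 0.227), RR gives ψ = 0.230, H_out = 7.319 kJ/mol
  T = 326.2 K: K = (1.861, 0.218), RR gives ψ = 0.185, H_out = 5.701 kJ/mol
Linear interpolation between T = 326.2 (H_out = 5.701) and T = 328.1 (H_out = 7.319) on hF = 6.45 gives T ≈ 327.1 K, at which ψ = 0.21.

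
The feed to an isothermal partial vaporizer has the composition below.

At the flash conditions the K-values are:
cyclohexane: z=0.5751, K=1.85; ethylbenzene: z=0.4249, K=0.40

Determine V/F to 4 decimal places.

V/F = 0.4586

Rachford–Rice: g(V/F) = Σ zᵢ(Kᵢ−1)/(1+V/F(Kᵢ−1)) = 0.
Check two-phase: ΣzᵢKᵢ = 1.2339 > 1 and Σzᵢ/Kᵢ = 1.3731 > 1, so g(0) = 0.2339 > 0 and g(1) = -0.3731 < 0.
Binary case is linear: z₁(K₁−1)(1+V/F(K₂−1)) + z₂(K₂−1)(1+V/F(K₁−1)) = 0
⇒ V/F = [z₁(K₁−1)+z₂(K₂−1)] / [−(K₁−1)(K₂−1)] = 0.23390/0.51000 = 0.4586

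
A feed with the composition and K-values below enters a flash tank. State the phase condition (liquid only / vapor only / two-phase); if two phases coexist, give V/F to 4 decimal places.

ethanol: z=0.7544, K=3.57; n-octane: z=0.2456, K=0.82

ΣzᵢKᵢ = 2.8946; Σzᵢ/Kᵢ = 0.5108.
Since Σzᵢ/Kᵢ < 1 the mixture is above its dew point — single vapor phase.

vapor only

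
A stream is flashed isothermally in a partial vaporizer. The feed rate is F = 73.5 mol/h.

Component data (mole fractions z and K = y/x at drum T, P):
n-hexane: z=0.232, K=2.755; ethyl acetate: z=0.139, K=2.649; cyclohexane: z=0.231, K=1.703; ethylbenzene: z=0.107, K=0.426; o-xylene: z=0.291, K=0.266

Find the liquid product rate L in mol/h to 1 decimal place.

Newton–Raphson from V/F = 0.5:
  V/F = 0.500: g = 0.0391, g' = -0.839 → V/F = 0.547
  V/F = 0.547: g = -0.0005, g' = -0.862 → V/F = 0.546
Converged at V/F = 0.546.
Then V = V/F·F = 0.5460·73.5 = 40.1 mol/h and L = F − V = 33.4 mol/h.

L = 33.4 mol/h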